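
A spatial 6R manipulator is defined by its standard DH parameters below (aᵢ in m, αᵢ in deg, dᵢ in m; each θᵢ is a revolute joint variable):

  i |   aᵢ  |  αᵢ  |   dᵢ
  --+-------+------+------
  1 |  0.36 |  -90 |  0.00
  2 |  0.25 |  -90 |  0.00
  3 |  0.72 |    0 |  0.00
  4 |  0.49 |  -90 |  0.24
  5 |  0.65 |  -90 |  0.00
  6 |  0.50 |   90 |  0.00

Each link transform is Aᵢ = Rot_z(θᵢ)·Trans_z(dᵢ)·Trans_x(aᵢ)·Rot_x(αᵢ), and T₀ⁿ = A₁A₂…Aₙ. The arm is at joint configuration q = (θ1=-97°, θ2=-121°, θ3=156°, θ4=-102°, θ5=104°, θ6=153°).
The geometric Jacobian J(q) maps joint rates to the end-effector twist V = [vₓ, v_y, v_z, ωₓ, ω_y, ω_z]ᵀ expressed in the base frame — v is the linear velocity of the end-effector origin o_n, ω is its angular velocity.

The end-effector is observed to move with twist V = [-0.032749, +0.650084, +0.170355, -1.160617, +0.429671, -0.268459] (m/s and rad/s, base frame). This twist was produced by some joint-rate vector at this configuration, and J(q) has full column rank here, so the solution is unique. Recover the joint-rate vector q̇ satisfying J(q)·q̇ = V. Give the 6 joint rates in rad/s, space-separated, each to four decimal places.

-0.5810 -0.4430 -0.1880 0.3190 0.1120 -0.8860

o_n = [-0.5580, -0.3120, 0.0513]
J₁: ẑ×o_n = [0.3120, -0.5580, 0.0000], ω = ẑ
J2: z=[0.9925, -0.1219, 0.0000] o=[-0.0439, -0.3573, 0.0000] → [-0.0062, -0.0509, -0.0177, 0.9925, -0.1219, 0.0000]
J3: z=[-0.1045, -0.8508, 0.5150] o=[-0.0282, -0.2295, 0.2143] → [0.1812, -0.2899, -0.4421, -0.1045, -0.8508, 0.5150]
J4: z=[-0.1045, -0.8508, 0.5150] o=[-0.3601, -0.5301, -0.3495] → [-0.4533, -0.0600, -0.1911, -0.1045, -0.8508, 0.5150]
J5: z=[-0.6342, -0.3419, -0.6935] o=[-0.7606, -0.5387, 0.0210] → [0.1468, -0.1213, -0.0745, -0.6342, -0.3419, -0.6935]
J6: z=[0.7181, -0.5930, -0.3643] o=[-0.5742, -0.0649, -0.3831] → [-0.3476, -0.3178, -0.1678, 0.7181, -0.5930, -0.3643]
q̇ = J⁺·V = [-0.5810, -0.4430, -0.1880, 0.3190, 0.1120, -0.8860]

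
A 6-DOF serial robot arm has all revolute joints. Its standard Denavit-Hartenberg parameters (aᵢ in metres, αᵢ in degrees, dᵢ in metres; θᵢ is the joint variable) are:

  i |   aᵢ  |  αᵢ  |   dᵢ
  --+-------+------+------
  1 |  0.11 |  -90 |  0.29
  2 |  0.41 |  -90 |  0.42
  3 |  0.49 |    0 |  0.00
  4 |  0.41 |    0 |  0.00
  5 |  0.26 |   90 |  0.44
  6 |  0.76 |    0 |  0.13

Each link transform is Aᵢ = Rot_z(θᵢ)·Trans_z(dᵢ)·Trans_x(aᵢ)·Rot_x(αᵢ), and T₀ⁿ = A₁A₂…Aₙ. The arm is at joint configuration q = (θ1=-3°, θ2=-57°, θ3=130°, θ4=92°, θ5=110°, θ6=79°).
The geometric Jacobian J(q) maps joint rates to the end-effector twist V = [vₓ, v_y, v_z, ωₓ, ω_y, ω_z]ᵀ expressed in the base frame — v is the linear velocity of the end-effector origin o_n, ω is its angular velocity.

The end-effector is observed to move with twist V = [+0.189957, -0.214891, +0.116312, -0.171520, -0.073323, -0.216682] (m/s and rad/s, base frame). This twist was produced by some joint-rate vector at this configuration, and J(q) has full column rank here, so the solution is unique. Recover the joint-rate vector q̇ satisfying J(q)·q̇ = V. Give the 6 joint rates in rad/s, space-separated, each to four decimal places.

-0.1810 -0.3100 0.1030 -0.0180 -0.2060 0.2580

o_n = [1.1831, 0.5628, -0.2831]
J₁: ẑ×o_n = [-0.5628, 1.1831, 0.0000], ω = ẑ
J2: z=[0.0523, 0.9986, 0.0000] o=[0.1098, -0.0058, 0.2900] → [-0.5723, 0.0300, -1.0420, 0.0523, 0.9986, 0.0000]
J3: z=[0.8375, -0.0439, -0.5446] o=[0.3548, 0.4020, 0.6339] → [0.1278, 0.3168, 0.1710, 0.8375, -0.0439, -0.5446]
J4: z=[0.8375, -0.0439, -0.5446] o=[0.1639, 0.0361, 0.3697] → [0.3155, -0.0084, 0.4858, 0.8375, -0.0439, -0.5446]
J5: z=[0.8375, -0.0439, -0.5446] o=[0.0125, 0.3188, 0.1142] → [0.1503, -0.3049, 0.2557, 0.8375, -0.0439, -0.5446]
J6: z=[-0.2091, 0.8951, -0.3937] o=[0.5123, 0.4148, 0.0671] → [-0.2551, -0.3374, -0.6314, -0.2091, 0.8951, -0.3937]
q̇ = J⁺·V = [-0.1810, -0.3100, 0.1030, -0.0180, -0.2060, 0.2580]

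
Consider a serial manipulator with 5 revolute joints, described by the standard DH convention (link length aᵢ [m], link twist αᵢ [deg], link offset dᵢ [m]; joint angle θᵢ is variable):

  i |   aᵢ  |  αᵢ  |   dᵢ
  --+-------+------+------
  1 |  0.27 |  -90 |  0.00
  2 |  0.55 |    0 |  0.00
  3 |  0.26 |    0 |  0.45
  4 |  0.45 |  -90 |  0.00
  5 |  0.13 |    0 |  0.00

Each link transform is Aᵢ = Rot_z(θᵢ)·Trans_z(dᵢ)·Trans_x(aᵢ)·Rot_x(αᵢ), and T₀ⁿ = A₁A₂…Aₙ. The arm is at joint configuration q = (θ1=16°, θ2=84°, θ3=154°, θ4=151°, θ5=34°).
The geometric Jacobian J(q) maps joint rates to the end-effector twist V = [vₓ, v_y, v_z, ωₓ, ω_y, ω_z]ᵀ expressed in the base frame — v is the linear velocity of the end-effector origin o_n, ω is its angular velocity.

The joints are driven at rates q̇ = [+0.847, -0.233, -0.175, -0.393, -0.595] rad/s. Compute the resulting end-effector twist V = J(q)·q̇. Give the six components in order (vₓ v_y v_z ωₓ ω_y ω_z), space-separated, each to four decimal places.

-0.2024 0.6057 0.3270 0.4981 -0.6905 1.3674

o_n = [0.5473, 0.5494, -0.5969]
J₁: ẑ×o_n = [-0.5494, 0.5473, 0.0000], ω = ẑ
J2: z=[-0.2756, 0.9613, 0.0000] o=[0.2595, 0.0744, 0.0000] → [-0.5738, -0.1645, -0.4076, -0.2756, 0.9613, 0.0000]
J3: z=[-0.2756, 0.9613, 0.0000] o=[0.3148, 0.0903, -0.5470] → [-0.0480, -0.0138, -0.3501, -0.2756, 0.9613, 0.0000]
J4: z=[-0.2756, 0.9613, 0.0000] o=[0.0583, 0.4849, -0.3265] → [-0.2599, -0.0745, -0.4878, -0.2756, 0.9613, 0.0000]
J5: z=[-0.4660, -0.1336, -0.8746] o=[0.4367, 0.5933, -0.5447] → [-0.0314, -0.1211, 0.0352, -0.4660, -0.1336, -0.8746]
V = J·q̇ = [-0.2024, 0.6057, 0.3270, 0.4981, -0.6905, 1.3674]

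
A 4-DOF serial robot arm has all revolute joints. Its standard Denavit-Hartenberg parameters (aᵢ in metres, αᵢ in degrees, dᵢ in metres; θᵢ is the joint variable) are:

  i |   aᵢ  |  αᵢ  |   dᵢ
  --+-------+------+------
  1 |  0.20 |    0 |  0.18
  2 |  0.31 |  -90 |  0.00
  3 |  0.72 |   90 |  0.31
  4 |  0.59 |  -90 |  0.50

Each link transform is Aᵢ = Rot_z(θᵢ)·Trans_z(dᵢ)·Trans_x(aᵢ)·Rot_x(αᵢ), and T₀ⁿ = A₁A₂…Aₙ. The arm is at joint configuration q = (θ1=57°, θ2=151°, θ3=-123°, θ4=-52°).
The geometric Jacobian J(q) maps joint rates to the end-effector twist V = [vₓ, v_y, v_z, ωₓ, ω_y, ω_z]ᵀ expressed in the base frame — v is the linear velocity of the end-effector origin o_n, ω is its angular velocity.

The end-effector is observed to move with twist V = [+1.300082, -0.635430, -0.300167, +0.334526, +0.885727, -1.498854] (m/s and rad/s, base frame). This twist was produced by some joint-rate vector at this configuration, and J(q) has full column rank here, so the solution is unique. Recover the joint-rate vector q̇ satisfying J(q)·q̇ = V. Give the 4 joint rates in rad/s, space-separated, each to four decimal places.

-0.7900 -0.2470 -0.6250 0.8480

o_n = [0.6536, 0.6328, 0.8162]
J₁: ẑ×o_n = [-0.6328, 0.6536, 0.0000], ω = ẑ
J2: z=[0.0000, 0.0000, 1.0000] o=[0.1089, 0.1677, 0.1800] → [-0.4651, 0.5447, 0.0000, 0.0000, 0.0000, 1.0000]
J3: z=[0.4695, -0.8829, 0.0000] o=[-0.1648, 0.0222, 0.1800] → [-0.5617, -0.2987, 1.0093, 0.4695, -0.8829, 0.0000]
J4: z=[0.7405, 0.3937, -0.5446] o=[0.3270, -0.0674, 0.7838] → [0.3941, -0.2018, 0.3899, 0.7405, 0.3937, -0.5446]
q̇ = J⁺·V = [-0.7900, -0.2470, -0.6250, 0.8480]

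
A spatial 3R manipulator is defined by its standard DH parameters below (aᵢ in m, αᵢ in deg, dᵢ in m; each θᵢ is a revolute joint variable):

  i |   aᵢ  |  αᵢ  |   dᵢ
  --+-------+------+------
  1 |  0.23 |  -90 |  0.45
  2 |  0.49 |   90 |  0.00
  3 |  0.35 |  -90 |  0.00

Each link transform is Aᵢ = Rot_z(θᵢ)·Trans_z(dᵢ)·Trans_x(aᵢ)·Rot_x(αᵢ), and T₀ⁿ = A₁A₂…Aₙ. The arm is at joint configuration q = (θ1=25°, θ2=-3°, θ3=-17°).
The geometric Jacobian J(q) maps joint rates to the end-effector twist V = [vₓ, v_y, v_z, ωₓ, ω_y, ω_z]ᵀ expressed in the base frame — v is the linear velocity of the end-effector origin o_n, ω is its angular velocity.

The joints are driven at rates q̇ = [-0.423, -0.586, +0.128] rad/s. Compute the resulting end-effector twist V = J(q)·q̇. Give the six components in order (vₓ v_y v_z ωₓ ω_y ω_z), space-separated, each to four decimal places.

o_n = [0.9981, 0.3525, 0.4932]
J₁: ẑ×o_n = [-0.3525, 0.9981, 0.0000], ω = ẑ
J2: z=[-0.4226, 0.9063, 0.0000] o=[0.2085, 0.0972, 0.4500] → [0.0391, 0.0182, -0.8236, -0.4226, 0.9063, 0.0000]
J3: z=[-0.0474, -0.0221, 0.9986] o=[0.6519, 0.3040, 0.4756] → [-0.0488, 0.3465, 0.0054, -0.0474, -0.0221, 0.9986]
V = J·q̇ = [0.1199, -0.3885, 0.4833, 0.2416, -0.5339, -0.2952]

0.1199 -0.3885 0.4833 0.2416 -0.5339 -0.2952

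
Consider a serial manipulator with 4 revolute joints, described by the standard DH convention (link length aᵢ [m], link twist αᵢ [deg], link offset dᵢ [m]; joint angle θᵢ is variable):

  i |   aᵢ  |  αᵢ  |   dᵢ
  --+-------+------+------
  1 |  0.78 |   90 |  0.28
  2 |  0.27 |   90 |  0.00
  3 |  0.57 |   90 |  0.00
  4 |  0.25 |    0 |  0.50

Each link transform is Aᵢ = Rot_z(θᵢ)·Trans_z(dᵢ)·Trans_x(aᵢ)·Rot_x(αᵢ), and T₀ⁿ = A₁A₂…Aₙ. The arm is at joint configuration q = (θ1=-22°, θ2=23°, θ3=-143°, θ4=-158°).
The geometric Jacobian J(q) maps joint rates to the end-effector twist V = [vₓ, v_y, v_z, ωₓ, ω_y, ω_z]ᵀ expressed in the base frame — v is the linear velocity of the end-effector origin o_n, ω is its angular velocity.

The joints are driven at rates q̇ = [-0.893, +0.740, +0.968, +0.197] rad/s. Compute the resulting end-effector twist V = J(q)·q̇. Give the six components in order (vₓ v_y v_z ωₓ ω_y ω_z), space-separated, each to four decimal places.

-0.2762 0.2706 -0.2699 -0.0866 -0.9328 -1.8304

o_n = [0.3590, -0.3562, 0.2486]
J₁: ẑ×o_n = [0.3562, 0.3590, -0.0000], ω = ẑ
J2: z=[-0.3746, -0.9272, 0.0000] o=[0.7232, -0.2922, 0.2800] → [0.0291, -0.0118, -0.3137, -0.3746, -0.9272, 0.0000]
J3: z=[0.3623, -0.1464, -0.9205] o=[0.9536, -0.3853, 0.3855] → [0.0468, 0.5969, -0.0765, 0.3623, -0.1464, -0.9205]
J4: z=[-0.8128, -0.5330, -0.2351] o=[0.6936, 0.0897, 0.2076] → [-0.1267, 0.1120, 0.1841, -0.8128, -0.5330, -0.2351]
V = J·q̇ = [-0.2762, 0.2706, -0.2699, -0.0866, -0.9328, -1.8304]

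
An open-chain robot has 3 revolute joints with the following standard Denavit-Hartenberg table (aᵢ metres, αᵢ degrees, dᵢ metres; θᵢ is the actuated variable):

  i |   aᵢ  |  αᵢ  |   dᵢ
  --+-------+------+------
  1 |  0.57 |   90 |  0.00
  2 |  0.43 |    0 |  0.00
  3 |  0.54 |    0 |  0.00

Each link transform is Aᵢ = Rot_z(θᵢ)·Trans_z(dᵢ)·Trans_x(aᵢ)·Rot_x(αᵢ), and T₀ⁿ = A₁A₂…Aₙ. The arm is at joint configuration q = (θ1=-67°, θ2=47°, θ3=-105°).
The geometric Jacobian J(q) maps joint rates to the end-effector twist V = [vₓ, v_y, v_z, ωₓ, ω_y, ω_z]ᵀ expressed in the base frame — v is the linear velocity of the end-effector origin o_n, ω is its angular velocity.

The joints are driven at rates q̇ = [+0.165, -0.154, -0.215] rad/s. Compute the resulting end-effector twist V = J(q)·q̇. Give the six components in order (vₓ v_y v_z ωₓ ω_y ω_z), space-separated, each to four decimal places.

0.1275 0.1851 -0.1508 0.3397 0.1442 0.1650

o_n = [0.4491, -1.0580, -0.1435]
J₁: ẑ×o_n = [1.0580, 0.4491, -0.0000], ω = ẑ
J2: z=[-0.9205, -0.3907, 0.0000] o=[0.2227, -0.5247, 0.0000] → [0.0561, -0.1321, 0.5794, -0.9205, -0.3907, 0.0000]
J3: z=[-0.9205, -0.3907, 0.0000] o=[0.3373, -0.7946, 0.3145] → [0.1789, -0.4215, 0.2862, -0.9205, -0.3907, 0.0000]
V = J·q̇ = [0.1275, 0.1851, -0.1508, 0.3397, 0.1442, 0.1650]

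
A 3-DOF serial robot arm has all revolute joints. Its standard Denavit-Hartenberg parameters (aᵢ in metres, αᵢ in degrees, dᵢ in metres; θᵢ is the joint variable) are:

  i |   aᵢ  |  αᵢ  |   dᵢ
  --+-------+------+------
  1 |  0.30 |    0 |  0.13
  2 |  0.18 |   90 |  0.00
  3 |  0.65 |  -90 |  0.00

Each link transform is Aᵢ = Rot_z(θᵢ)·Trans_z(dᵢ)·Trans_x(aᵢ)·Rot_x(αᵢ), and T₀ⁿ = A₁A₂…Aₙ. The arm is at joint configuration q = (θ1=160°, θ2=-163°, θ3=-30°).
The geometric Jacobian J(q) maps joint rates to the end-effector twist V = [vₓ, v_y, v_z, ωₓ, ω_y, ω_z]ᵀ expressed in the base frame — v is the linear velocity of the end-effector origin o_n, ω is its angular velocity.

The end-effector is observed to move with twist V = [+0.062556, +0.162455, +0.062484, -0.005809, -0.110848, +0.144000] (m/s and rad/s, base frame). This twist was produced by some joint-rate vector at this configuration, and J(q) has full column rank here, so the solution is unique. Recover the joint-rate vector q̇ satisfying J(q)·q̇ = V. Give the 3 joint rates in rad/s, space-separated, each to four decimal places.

o_n = [0.4600, 0.0637, -0.1950]
J₁: ẑ×o_n = [-0.0637, 0.4600, 0.0000], ω = ẑ
J2: z=[0.0000, 0.0000, 1.0000] o=[-0.2819, 0.1026, 0.1300] → [0.0389, 0.7419, -0.0000, 0.0000, 0.0000, 1.0000]
J3: z=[-0.0523, -0.9986, 0.0000] o=[-0.1022, 0.0932, 0.1300] → [0.3246, -0.0170, 0.5629, -0.0523, -0.9986, 0.0000]
q̇ = J⁺·V = [-0.2040, 0.3480, 0.1110]

-0.2040 0.3480 0.1110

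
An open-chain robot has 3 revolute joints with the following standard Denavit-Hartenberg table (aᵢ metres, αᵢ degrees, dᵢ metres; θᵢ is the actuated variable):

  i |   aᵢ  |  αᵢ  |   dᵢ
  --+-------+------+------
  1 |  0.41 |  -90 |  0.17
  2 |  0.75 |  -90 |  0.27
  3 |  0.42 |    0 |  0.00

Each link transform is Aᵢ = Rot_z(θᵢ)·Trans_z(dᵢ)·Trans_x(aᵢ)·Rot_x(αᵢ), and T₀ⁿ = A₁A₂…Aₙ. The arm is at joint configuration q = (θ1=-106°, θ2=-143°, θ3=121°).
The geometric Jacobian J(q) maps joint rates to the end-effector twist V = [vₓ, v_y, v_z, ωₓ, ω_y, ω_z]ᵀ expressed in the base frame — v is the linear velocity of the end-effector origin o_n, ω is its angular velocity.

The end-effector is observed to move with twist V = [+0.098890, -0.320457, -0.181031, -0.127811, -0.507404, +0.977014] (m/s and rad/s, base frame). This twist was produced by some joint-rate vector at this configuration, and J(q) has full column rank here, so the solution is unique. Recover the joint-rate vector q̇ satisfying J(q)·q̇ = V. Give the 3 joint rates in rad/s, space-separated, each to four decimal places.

o_n = [-0.0821, 0.0404, 0.4912]
J₁: ẑ×o_n = [-0.0404, -0.0821, 0.0000], ω = ẑ
J2: z=[0.9613, -0.2756, 0.0000] o=[-0.1130, -0.3941, 0.1700] → [-0.0885, -0.3087, 0.4262, 0.9613, -0.2756, 0.0000]
J3: z=[-0.1659, -0.5785, 0.7986] o=[0.3116, 0.1072, 0.6214] → [0.1287, -0.3360, -0.2167, -0.1659, -0.5785, 0.7986]
q̇ = J⁺·V = [0.2830, 0.0170, 0.8690]

0.2830 0.0170 0.8690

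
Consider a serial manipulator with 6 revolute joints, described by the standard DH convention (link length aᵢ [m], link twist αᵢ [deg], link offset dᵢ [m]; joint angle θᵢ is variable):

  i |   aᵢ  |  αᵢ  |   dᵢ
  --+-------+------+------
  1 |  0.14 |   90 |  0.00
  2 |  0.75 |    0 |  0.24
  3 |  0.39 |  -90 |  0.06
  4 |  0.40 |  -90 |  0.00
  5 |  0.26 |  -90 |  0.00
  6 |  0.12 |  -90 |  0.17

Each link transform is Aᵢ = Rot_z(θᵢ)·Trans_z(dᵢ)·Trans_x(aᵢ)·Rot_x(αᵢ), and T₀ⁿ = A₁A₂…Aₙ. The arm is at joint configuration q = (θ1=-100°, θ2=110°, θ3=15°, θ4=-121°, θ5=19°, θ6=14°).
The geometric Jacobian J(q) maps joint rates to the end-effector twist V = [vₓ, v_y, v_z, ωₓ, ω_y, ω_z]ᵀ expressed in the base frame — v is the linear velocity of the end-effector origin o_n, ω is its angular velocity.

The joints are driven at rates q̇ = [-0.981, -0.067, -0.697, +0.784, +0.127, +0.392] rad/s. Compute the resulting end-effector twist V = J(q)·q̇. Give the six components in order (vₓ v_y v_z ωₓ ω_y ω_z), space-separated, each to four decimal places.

-0.1845 0.9679 0.2253 0.8719 0.2918 -1.0751

o_n = [-0.8917, 0.0424, 0.8708]
J₁: ẑ×o_n = [-0.0424, -0.8917, 0.0000], ω = ẑ
J2: z=[-0.9848, 0.1736, 0.0000] o=[-0.0243, -0.1379, 0.0000] → [0.1512, 0.8575, -0.0269, -0.9848, 0.1736, 0.0000]
J3: z=[-0.9848, 0.1736, 0.0000] o=[-0.2161, 0.1564, 0.7048] → [0.0288, 0.1635, 0.2296, -0.9848, 0.1736, 0.0000]
J4: z=[0.1422, 0.8067, -0.5736] o=[-0.2364, 0.3871, 1.0242] → [-0.3215, 0.3977, 0.4797, 0.1422, 0.8067, -0.5736]
J5: z=[-0.4218, 0.5736, 0.7022] o=[-0.5945, 0.3303, 0.8555] → [0.2109, -0.2022, 0.2919, -0.4218, 0.5736, 0.7022]
J6: z=[0.1570, -0.7165, 0.6797] o=[-0.8267, 0.2271, 0.8003] → [0.0750, -0.0553, -0.0756, 0.1570, -0.7165, 0.6797]
V = J·q̇ = [-0.1845, 0.9679, 0.2253, 0.8719, 0.2918, -1.0751]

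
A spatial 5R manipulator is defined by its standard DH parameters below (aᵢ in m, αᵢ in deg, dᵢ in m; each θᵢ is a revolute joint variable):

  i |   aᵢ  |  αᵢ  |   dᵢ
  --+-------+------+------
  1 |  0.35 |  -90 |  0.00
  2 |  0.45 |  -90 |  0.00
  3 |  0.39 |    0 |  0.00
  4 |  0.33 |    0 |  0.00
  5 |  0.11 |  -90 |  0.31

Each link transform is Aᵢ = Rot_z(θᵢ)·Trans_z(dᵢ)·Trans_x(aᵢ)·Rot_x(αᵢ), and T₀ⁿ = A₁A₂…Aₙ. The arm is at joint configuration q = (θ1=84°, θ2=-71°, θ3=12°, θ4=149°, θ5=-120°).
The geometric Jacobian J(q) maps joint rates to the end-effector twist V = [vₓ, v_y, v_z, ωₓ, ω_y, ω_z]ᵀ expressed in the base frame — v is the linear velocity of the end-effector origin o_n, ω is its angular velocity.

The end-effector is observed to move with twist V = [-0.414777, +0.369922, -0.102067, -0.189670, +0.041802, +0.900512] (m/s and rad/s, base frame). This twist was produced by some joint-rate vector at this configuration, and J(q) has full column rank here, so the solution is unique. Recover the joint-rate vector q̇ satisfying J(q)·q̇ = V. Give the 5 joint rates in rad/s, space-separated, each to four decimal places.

o_n = [0.3470, 0.8074, 0.4687]
J₁: ẑ×o_n = [-0.8074, 0.3470, 0.0000], ω = ẑ
J2: z=[-0.9945, 0.1045, 0.0000] o=[0.0366, 0.3481, 0.0000] → [0.0490, 0.4662, -0.4893, -0.9945, 0.1045, 0.0000]
J3: z=[0.0988, 0.9403, -0.3256] o=[0.0519, 0.4938, 0.4255] → [0.1428, -0.1003, -0.2465, 0.0988, 0.9403, -0.3256]
J4: z=[0.0988, 0.9403, -0.3256] o=[0.1455, 0.6088, 0.7862] → [-0.2339, -0.0342, -0.1698, 0.0988, 0.9403, -0.3256]
J5: z=[0.0988, 0.9403, -0.3256] o=[0.2418, 0.4966, 0.4912] → [0.0801, -0.0320, -0.0682, 0.0988, 0.9403, -0.3256]
q̇ = J⁺·V = [0.9080, 0.1930, 0.5310, -0.8720, 0.3640]

0.9080 0.1930 0.5310 -0.8720 0.3640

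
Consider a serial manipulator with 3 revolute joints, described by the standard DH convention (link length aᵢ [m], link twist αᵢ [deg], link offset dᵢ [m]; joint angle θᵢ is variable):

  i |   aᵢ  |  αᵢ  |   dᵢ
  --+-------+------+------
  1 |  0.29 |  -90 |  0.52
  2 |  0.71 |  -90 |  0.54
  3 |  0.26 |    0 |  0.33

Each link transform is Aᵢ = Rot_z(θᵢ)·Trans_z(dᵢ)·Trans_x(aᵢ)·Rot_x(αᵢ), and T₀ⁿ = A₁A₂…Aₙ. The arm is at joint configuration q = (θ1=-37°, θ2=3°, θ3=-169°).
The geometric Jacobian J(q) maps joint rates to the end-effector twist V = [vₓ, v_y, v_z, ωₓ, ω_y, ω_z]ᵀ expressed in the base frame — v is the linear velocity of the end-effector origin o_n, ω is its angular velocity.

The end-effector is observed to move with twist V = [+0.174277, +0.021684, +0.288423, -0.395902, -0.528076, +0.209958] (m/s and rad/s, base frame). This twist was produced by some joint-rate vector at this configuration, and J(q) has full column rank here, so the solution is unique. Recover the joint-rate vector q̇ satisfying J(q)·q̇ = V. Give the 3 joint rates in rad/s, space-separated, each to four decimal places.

0.1790 -0.6600 -0.0310

o_n = [0.9354, 0.0334, 0.1667]
J₁: ẑ×o_n = [-0.0334, 0.9354, 0.0000], ω = ẑ
J2: z=[0.6018, 0.7986, 0.0000] o=[0.2316, -0.1745, 0.5200] → [-0.2822, 0.2127, -0.4369, 0.6018, 0.7986, 0.0000]
J3: z=[-0.0418, 0.0315, -0.9986] o=[1.1228, -0.1700, 0.4828] → [0.1932, 0.1740, -0.0026, -0.0418, 0.0315, -0.9986]
q̇ = J⁺·V = [0.1790, -0.6600, -0.0310]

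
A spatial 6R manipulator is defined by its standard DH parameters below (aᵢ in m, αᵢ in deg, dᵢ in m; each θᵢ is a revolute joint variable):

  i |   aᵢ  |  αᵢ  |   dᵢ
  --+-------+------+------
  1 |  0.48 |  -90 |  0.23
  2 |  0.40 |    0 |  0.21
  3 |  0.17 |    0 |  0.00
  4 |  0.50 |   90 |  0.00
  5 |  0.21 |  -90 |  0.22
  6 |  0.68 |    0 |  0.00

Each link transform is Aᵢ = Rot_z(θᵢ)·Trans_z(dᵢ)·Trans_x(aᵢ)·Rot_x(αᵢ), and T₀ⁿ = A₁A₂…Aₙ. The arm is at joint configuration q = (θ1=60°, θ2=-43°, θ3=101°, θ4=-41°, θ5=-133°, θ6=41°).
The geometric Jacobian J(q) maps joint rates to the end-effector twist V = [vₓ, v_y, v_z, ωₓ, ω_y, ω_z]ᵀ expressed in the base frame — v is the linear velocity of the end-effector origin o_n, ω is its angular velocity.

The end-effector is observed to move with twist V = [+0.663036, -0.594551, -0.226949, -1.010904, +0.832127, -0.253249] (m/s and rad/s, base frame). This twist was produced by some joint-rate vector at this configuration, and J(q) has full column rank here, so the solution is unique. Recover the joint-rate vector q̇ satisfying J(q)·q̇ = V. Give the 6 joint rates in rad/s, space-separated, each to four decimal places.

-0.7720 0.4680 -0.0160 0.8900 0.5590 0.0740

o_n = [0.6777, 0.5360, 0.1404]
J₁: ẑ×o_n = [-0.5360, 0.6777, 0.0000], ω = ẑ
J2: z=[-0.8660, 0.5000, 0.0000] o=[0.2400, 0.4157, 0.2300] → [-0.0448, -0.0776, -0.3230, -0.8660, 0.5000, 0.0000]
J3: z=[-0.8660, 0.5000, 0.0000] o=[0.2044, 0.7740, 0.5028] → [-0.1812, -0.3138, -0.0305, -0.8660, 0.5000, 0.0000]
J4: z=[-0.8660, 0.5000, 0.0000] o=[0.2494, 0.8521, 0.3586] → [-0.1091, -0.1890, 0.0596, -0.8660, 0.5000, 0.0000]
J5: z=[0.1462, 0.2532, 0.9563] o=[0.4885, 1.2661, 0.2124] → [0.6800, 0.1914, -0.1546, 0.1462, 0.2532, 0.9563]
J6: z=[0.9403, 0.2647, -0.2138] o=[0.5852, 1.1264, 0.4647] → [-0.2121, 0.2852, -0.5797, 0.9403, 0.2647, -0.2138]
q̇ = J⁺·V = [-0.7720, 0.4680, -0.0160, 0.8900, 0.5590, 0.0740]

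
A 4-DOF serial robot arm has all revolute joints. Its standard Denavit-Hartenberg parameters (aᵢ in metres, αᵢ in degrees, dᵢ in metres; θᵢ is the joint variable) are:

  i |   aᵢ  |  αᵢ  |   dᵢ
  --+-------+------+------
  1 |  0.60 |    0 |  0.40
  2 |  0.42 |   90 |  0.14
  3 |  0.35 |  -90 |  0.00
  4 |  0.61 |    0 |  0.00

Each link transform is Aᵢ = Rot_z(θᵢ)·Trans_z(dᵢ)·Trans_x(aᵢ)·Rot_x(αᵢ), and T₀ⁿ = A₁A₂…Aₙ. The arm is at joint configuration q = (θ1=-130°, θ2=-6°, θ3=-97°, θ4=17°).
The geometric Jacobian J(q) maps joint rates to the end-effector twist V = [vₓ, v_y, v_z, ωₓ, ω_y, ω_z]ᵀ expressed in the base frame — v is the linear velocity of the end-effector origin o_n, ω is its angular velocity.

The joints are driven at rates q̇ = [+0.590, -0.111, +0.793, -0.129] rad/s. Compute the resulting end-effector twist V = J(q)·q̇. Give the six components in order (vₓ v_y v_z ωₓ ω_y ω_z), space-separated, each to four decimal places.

-0.1442 -0.7280 -0.1130 -0.4588 0.6594 0.4947

o_n = [-0.4821, -0.8007, -0.3864]
J₁: ẑ×o_n = [0.8007, -0.4821, 0.0000], ω = ẑ
J2: z=[0.0000, 0.0000, 1.0000] o=[-0.3857, -0.4596, 0.4000] → [0.3410, -0.0964, 0.0000, 0.0000, 0.0000, 1.0000]
J3: z=[-0.6947, 0.7193, 0.0000] o=[-0.6878, -0.7514, 0.5400] → [-0.6664, -0.6435, -0.1137, -0.6947, 0.7193, 0.0000]
J4: z=[-0.7140, -0.6895, -0.1219] o=[-0.6571, -0.7218, 0.1926] → [0.3896, -0.4347, 0.1770, -0.7140, -0.6895, -0.1219]
V = J·q̇ = [-0.1442, -0.7280, -0.1130, -0.4588, 0.6594, 0.4947]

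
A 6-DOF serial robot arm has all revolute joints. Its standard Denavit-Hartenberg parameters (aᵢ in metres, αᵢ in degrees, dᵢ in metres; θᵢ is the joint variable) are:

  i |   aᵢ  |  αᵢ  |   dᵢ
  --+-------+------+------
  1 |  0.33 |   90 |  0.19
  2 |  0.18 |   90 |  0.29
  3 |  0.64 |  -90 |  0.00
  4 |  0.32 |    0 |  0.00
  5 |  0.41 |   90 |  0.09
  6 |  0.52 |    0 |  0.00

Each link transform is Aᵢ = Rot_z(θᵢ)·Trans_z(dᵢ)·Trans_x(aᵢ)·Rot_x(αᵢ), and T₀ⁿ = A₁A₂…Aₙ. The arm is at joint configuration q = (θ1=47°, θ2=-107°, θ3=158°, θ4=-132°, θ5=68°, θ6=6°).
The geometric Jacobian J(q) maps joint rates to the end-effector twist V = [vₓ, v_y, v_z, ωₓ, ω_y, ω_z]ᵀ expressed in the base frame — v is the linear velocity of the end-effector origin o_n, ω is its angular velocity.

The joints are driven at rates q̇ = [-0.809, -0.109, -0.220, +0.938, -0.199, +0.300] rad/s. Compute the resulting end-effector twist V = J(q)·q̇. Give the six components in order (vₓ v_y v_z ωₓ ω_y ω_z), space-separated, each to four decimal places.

o_n = [-0.0025, -0.6888, 1.1207]
J₁: ẑ×o_n = [0.6888, -0.0025, 0.0000], ω = ẑ
J2: z=[0.7314, -0.6820, 0.0000] o=[0.2251, 0.2413, 0.1900] → [-0.6348, -0.6807, -0.8355, 0.7314, -0.6820, 0.0000]
J3: z=[-0.6522, -0.6994, 0.2924] o=[0.4013, 0.0051, 0.0179] → [-0.5685, 0.6012, 0.1702, -0.6522, -0.6994, 0.2924]
J4: z=[-0.6034, 0.7124, 0.3582] o=[0.6949, -0.0315, 0.5853] → [0.6169, 0.0732, 0.8935, -0.6034, 0.7124, 0.3582]
J5: z=[-0.6034, 0.7124, 0.3582] o=[0.4416, -0.1856, 0.4650] → [0.6474, 0.2366, 0.6200, -0.6034, 0.7124, 0.3582]
J6: z=[-0.6983, -0.2552, -0.6688] o=[0.2294, -0.3895, 0.7644] → [-0.2911, 0.4040, 0.1499, -0.6983, -0.2552, -0.6688]
V = J·q̇ = [-0.0005, 0.0867, 0.8133, -0.5916, 0.6781, -0.8092]

-0.0005 0.0867 0.8133 -0.5916 0.6781 -0.8092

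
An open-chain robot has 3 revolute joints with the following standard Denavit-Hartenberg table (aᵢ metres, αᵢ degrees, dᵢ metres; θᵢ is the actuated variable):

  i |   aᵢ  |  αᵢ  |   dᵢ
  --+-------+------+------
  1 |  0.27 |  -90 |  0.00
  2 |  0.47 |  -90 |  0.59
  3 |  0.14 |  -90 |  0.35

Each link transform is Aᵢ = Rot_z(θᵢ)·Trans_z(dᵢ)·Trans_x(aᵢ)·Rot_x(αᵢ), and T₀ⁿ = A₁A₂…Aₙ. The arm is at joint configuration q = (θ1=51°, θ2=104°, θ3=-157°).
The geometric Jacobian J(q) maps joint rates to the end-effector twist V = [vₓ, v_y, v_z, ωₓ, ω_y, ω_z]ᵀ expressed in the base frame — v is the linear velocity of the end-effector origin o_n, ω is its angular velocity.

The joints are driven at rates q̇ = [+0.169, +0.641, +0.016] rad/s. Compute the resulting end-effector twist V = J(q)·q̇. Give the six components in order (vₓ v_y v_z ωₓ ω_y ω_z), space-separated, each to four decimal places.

-0.1497 -0.2224 0.2697 -0.5079 0.3913 0.1729

o_n = [-0.5968, 0.2875, -0.2463]
J₁: ẑ×o_n = [-0.2875, -0.5968, 0.0000], ω = ẑ
J2: z=[-0.7771, 0.6293, 0.0000] o=[0.1699, 0.2098, 0.0000] → [-0.1550, -0.1914, 0.4221, -0.7771, 0.6293, 0.0000]
J3: z=[-0.6106, -0.7541, 0.2419] o=[-0.3602, 0.4928, -0.4560] → [-0.1085, 0.0708, -0.0531, -0.6106, -0.7541, 0.2419]
V = J·q̇ = [-0.1497, -0.2224, 0.2697, -0.5079, 0.3913, 0.1729]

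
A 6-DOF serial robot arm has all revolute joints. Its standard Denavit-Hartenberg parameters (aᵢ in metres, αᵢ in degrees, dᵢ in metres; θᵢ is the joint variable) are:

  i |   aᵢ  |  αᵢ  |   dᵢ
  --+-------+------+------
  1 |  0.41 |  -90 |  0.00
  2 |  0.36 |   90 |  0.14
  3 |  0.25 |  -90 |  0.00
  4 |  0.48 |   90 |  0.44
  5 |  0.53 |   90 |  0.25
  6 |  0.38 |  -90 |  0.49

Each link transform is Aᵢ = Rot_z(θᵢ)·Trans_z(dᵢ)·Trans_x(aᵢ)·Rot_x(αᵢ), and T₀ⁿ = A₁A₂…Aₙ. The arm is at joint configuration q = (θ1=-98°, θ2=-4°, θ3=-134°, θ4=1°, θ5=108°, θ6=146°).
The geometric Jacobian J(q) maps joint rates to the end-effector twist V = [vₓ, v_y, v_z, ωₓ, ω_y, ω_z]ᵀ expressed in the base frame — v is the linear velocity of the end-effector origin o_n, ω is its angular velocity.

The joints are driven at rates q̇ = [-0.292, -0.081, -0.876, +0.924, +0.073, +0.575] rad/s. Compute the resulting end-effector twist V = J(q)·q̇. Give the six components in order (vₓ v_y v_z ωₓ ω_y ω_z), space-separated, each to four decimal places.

o_n = [-1.2916, -0.3444, 0.4559]
J₁: ẑ×o_n = [0.3444, -1.2916, 0.0000], ω = ẑ
J2: z=[0.9903, -0.1392, 0.0000] o=[-0.0571, -0.4060, 0.0000] → [-0.0635, -0.4515, -0.1108, 0.9903, -0.1392, 0.0000]
J3: z=[0.0097, 0.0691, 0.9976] o=[0.0316, -0.7811, 0.0251] → [-0.4059, -1.3242, 0.0956, 0.0097, 0.0691, 0.9976]
J4: z=[-0.7878, -0.6139, 0.0502] o=[-0.1224, -0.5845, 0.0130] → [-0.2840, 0.2902, -0.9070, -0.7878, -0.6139, 0.0502]
J5: z=[-0.0010, 0.0828, 0.9966] o=[-0.7647, -0.4779, 0.0035] → [-0.0956, -0.5247, 0.0435, -0.0010, 0.0828, 0.9966]
J6: z=[-0.8293, 0.5569, -0.0471] o=[-1.0611, -0.8952, 0.2887] → [0.1191, 0.1495, -0.3284, -0.8293, 0.5569, -0.0471]
V = J·q̇ = [0.0593, 1.8896, -1.0986, -1.2935, -0.2903, -1.0739]

0.0593 1.8896 -1.0986 -1.2935 -0.2903 -1.0739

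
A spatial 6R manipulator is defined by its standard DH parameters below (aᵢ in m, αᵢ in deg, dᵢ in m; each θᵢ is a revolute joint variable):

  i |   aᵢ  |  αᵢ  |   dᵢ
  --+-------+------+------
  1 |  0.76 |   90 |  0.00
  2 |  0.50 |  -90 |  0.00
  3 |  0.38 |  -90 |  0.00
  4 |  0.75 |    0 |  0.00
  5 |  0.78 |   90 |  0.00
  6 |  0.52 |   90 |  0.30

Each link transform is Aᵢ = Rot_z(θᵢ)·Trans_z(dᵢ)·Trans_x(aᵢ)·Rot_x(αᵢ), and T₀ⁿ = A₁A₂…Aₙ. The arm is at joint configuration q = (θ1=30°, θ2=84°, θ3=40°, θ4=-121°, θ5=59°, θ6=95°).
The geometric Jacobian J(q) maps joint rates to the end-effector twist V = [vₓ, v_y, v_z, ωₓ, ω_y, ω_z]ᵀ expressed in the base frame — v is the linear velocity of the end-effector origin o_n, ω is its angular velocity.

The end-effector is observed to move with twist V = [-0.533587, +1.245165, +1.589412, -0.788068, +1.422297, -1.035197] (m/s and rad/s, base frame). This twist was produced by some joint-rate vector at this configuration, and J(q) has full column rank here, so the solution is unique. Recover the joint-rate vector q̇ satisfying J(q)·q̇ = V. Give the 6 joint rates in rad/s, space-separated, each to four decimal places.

-0.7570 -0.4260 0.2410 0.6030 0.4920 -0.6360

o_n = [-0.7774, 0.0641, 0.3720]
J₁: ẑ×o_n = [-0.0641, -0.7774, 0.0000], ω = ẑ
J2: z=[0.5000, -0.8660, 0.0000] o=[0.6582, 0.3800, 0.0000] → [-0.3222, -0.1860, -1.4012, 0.5000, -0.8660, 0.0000]
J3: z=[-0.8613, -0.4973, 0.1045] o=[0.7034, 0.4061, 0.4973] → [0.0980, -0.2627, -0.4418, -0.8613, -0.4973, 0.1045]
J4: z=[-0.4412, 0.6298, -0.6393] o=[0.6077, 0.6329, 0.7868] → [-0.6248, 0.7024, 1.1233, -0.4412, 0.6298, -0.6393]
J5: z=[-0.4412, 0.6298, -0.6393] o=[0.1513, 0.0827, 0.5597] → [-0.1301, 0.5109, 0.5931, -0.4412, 0.6298, -0.6393]
J6: z=[-0.1818, -0.7603, -0.6236] o=[-0.5341, -0.0412, 0.9106] → [0.4752, 0.0538, -0.2041, -0.1818, -0.7603, -0.6236]
q̇ = J⁺·V = [-0.7570, -0.4260, 0.2410, 0.6030, 0.4920, -0.6360]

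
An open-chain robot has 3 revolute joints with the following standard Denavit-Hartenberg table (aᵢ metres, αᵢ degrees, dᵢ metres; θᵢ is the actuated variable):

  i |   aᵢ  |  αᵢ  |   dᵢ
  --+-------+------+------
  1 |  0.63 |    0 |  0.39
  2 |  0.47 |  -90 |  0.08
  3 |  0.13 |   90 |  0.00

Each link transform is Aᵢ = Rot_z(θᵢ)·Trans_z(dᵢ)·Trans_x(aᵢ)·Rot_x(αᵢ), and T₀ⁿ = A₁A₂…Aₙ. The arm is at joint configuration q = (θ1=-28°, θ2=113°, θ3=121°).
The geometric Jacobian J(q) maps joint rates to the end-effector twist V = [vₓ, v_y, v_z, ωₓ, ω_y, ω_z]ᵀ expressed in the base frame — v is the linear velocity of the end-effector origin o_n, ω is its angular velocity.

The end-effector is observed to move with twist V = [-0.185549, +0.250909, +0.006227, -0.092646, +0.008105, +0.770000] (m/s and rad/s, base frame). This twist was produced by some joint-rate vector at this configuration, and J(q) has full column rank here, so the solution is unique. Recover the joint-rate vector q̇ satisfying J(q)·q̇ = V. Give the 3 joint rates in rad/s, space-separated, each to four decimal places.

o_n = [0.5914, 0.1057, 0.3586]
J₁: ẑ×o_n = [-0.1057, 0.5914, 0.0000], ω = ẑ
J2: z=[0.0000, 0.0000, 1.0000] o=[0.5563, -0.2958, 0.3900] → [-0.4015, 0.0351, 0.0000, 0.0000, 0.0000, 1.0000]
J3: z=[-0.9962, 0.0872, 0.0000] o=[0.5972, 0.1724, 0.4700] → [-0.0097, -0.1110, 0.0670, -0.9962, 0.0872, 0.0000]
q̇ = J⁺·V = [0.4210, 0.3490, 0.0930]

0.4210 0.3490 0.0930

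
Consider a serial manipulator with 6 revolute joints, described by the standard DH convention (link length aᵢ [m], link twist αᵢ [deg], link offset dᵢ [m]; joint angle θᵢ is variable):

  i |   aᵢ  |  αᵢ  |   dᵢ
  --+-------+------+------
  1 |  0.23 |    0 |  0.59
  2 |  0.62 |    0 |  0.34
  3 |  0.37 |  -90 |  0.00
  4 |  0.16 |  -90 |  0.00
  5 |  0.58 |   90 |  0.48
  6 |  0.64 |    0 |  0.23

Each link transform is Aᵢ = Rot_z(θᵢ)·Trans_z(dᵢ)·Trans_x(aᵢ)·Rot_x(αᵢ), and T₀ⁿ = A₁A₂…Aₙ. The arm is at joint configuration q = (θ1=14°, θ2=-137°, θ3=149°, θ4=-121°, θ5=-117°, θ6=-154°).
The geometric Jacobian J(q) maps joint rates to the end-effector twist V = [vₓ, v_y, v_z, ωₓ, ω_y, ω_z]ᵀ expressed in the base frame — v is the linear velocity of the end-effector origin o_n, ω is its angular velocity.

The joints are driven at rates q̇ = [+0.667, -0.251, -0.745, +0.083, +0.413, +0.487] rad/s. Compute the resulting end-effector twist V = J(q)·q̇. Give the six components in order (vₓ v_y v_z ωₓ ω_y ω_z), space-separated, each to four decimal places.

-0.0231 -0.0666 -0.2491 0.5796 0.1290 -0.4882

o_n = [0.4374, -0.3066, 0.9923]
J₁: ẑ×o_n = [0.3066, 0.4374, -0.0000], ω = ẑ
J2: z=[0.0000, 0.0000, 1.0000] o=[0.2232, 0.0556, 0.5900] → [0.3622, 0.2142, -0.0000, 0.0000, 0.0000, 1.0000]
J3: z=[0.0000, 0.0000, 1.0000] o=[-0.1145, -0.4643, 0.9300] → [-0.1577, 0.5519, 0.0000, 0.0000, 0.0000, 1.0000]
J4: z=[-0.4384, 0.8988, 0.0000] o=[0.2180, -0.3021, 0.9300] → [0.0560, 0.0273, -0.1952, -0.4384, 0.8988, 0.0000]
J5: z=[0.7704, 0.3758, 0.5150] o=[0.1440, -0.3383, 1.0671] → [-0.0444, 0.2088, -0.0859, 0.7704, 0.3758, 0.5150]
J6: z=[0.6115, -0.2069, -0.7637] o=[0.4091, 0.3660, 1.0887] → [-0.4938, 0.0373, -0.4054, 0.6115, -0.2069, -0.7637]
V = J·q̇ = [-0.0231, -0.0666, -0.2491, 0.5796, 0.1290, -0.4882]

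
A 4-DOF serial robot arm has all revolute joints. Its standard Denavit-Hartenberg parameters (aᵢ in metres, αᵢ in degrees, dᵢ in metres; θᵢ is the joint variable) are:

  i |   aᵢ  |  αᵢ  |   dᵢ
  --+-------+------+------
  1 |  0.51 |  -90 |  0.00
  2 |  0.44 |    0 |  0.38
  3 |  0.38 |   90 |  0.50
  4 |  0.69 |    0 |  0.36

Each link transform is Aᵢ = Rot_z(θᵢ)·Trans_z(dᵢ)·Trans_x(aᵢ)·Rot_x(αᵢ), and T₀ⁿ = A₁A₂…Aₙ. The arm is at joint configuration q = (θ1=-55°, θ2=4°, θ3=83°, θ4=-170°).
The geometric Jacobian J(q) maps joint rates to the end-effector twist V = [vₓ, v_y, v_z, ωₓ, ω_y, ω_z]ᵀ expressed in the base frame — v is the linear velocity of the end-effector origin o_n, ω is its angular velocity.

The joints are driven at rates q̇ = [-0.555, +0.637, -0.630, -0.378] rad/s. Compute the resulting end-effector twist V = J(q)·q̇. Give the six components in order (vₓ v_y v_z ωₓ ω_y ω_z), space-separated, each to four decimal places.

-0.1466 -0.5937 -0.2368 -0.2108 0.3132 -0.5748

o_n = [1.3642, -0.6229, 0.2873]
J₁: ẑ×o_n = [0.6229, 1.3642, -0.0000], ω = ẑ
J2: z=[0.8192, 0.5736, 0.0000] o=[0.2925, -0.4178, 0.0000] → [0.1648, -0.2353, -0.7828, 0.8192, 0.5736, 0.0000]
J3: z=[0.8192, 0.5736, 0.0000] o=[0.8556, -0.5594, -0.0307] → [0.1824, -0.2604, -0.3438, 0.8192, 0.5736, 0.0000]
J4: z=[0.5728, -0.8180, 0.0523] o=[1.2765, -0.2889, -0.4102] → [-0.5530, -0.3949, -0.1197, 0.5728, -0.8180, 0.0523]
V = J·q̇ = [-0.1466, -0.5937, -0.2368, -0.2108, 0.3132, -0.5748]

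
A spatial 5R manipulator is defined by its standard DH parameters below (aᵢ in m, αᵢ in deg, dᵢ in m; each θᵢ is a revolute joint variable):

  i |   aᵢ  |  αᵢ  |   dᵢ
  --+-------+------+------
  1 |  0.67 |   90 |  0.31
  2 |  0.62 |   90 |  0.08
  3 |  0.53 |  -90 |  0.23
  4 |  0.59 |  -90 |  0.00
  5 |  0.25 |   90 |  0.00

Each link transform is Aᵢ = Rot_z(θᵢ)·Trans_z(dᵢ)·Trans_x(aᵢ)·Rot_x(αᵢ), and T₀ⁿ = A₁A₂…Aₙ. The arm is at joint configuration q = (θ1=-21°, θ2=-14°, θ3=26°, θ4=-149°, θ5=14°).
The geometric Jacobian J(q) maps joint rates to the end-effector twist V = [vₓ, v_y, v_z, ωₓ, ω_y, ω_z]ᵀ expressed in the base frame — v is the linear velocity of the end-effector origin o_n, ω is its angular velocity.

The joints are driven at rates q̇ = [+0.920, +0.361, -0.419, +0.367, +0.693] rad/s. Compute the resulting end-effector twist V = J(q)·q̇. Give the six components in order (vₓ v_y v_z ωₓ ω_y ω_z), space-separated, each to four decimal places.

0.6516 0.7223 -0.1683 -0.1983 -0.8315 0.7115

o_n = [0.9325, -0.2992, -0.4457]
J₁: ẑ×o_n = [0.2992, 0.9325, -0.0000], ω = ẑ
J2: z=[-0.3584, -0.9336, 0.0000] o=[0.6255, -0.2401, 0.3100] → [0.7055, -0.2708, 0.3078, -0.3584, -0.9336, 0.0000]
J3: z=[-0.2259, 0.0867, -0.9703] o=[1.1585, -0.5304, 0.1600] → [0.1718, 0.0825, -0.0326, -0.2259, 0.0867, -0.9703]
J4: z=[-0.7192, -0.6867, 0.1061] o=[1.4548, -0.8930, -0.1784] → [0.1206, -0.2476, -0.7857, -0.7192, -0.6867, 0.1061]
J5: z=[0.1448, -0.2974, -0.9437] o=[1.0538, -0.5016, -0.3633] → [0.2156, 0.1264, -0.0068, 0.1448, -0.2974, -0.9437]
V = J·q̇ = [0.6516, 0.7223, -0.1683, -0.1983, -0.8315, 0.7115]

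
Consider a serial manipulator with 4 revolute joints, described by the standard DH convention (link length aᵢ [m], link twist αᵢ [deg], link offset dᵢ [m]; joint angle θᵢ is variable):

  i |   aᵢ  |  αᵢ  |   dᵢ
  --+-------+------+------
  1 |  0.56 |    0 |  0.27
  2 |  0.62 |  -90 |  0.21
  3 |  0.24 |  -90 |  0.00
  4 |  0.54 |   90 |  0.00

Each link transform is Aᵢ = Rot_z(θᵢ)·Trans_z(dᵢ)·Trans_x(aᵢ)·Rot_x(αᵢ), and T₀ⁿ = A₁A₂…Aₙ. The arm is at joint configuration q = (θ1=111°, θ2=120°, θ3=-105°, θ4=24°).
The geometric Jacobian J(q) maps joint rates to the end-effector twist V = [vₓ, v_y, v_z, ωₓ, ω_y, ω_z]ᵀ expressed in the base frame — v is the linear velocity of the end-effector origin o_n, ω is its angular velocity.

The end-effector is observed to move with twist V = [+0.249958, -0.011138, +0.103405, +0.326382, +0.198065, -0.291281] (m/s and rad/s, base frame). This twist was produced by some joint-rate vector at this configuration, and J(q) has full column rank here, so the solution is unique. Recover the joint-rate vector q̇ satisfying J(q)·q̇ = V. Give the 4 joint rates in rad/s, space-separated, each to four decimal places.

o_n = [-0.6421, 0.3267, 1.1883]
J₁: ẑ×o_n = [-0.3267, -0.6421, 0.0000], ω = ẑ
J2: z=[0.0000, 0.0000, 1.0000] o=[-0.2007, 0.5228, 0.2700] → [0.1961, -0.4414, 0.0000, 0.0000, 0.0000, 1.0000]
J3: z=[0.7771, -0.6293, 0.0000] o=[-0.5909, 0.0410, 0.4800] → [-0.4458, -0.5505, 0.1898, 0.7771, -0.6293, 0.0000]
J4: z=[-0.6079, -0.7507, 0.2588] o=[-0.5518, 0.0892, 0.7118] → [-0.4192, 0.2663, -0.2122, -0.6079, -0.7507, 0.2588]
q̇ = J⁺·V = [-0.3630, 0.1680, 0.1290, -0.3720]

-0.3630 0.1680 0.1290 -0.3720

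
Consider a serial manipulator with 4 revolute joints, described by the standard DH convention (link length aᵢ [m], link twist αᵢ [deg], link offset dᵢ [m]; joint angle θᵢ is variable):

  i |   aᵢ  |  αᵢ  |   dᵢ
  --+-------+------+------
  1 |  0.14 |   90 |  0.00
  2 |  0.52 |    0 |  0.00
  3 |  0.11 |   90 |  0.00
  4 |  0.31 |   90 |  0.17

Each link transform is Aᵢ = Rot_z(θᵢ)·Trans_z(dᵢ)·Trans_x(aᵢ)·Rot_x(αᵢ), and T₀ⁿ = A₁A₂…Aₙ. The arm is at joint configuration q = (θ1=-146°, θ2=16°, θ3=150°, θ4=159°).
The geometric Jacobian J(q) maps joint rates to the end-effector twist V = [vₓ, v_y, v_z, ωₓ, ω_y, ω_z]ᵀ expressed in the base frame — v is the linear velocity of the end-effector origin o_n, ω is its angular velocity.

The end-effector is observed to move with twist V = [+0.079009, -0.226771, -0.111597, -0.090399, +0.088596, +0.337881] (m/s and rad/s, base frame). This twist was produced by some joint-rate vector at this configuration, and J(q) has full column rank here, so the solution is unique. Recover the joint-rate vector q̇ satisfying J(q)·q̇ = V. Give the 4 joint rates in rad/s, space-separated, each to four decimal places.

o_n = [-0.7710, -0.3860, 0.2649]
J₁: ẑ×o_n = [0.3860, -0.7710, 0.0000], ω = ẑ
J2: z=[-0.5592, 0.8290, 0.0000] o=[-0.1161, -0.0783, 0.0000] → [0.2196, 0.1481, 0.7151, -0.5592, 0.8290, 0.0000]
J3: z=[-0.5592, 0.8290, 0.0000] o=[-0.5305, -0.3578, 0.1433] → [0.1008, 0.0680, 0.2152, -0.5592, 0.8290, 0.0000]
J4: z=[-0.2006, -0.1353, 0.9703] o=[-0.4420, -0.2981, 0.1699] → [0.0725, -0.3002, -0.0269, -0.2006, -0.1353, 0.9703]
q̇ = J⁺·V = [0.2360, -0.2710, 0.3950, 0.1050]

0.2360 -0.2710 0.3950 0.1050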